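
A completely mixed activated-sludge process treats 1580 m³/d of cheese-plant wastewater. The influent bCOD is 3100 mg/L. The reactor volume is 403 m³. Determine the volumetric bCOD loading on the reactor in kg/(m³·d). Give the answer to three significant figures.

Volumetric loading L_v = Q·S₀ / V = 1580 × 3100 g/m³ / 403.0 m³ = 12154 g/(m³·d) = 12.15 kg bCOD/(m³·d).

L_v ≈ 12.2 kg bCOD/(m³·d)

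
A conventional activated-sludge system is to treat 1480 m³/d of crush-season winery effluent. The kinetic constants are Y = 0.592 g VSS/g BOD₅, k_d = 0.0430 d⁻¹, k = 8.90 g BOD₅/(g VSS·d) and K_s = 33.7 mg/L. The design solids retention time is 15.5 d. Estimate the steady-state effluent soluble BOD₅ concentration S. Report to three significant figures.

Effluent substrate depends only on kinetics and SRT: S = K_s(1 + k_d θ_c) / [θ_c(Yk − k_d) − 1] = 33.7 × (1 + 0.0430 × 15.5) / [15.5 × (0.592 × 8.90 − 0.0430) − 1] = 56.16 / 80.00 = 0.7020 mg/L.

S ≈ 0.702 mg/L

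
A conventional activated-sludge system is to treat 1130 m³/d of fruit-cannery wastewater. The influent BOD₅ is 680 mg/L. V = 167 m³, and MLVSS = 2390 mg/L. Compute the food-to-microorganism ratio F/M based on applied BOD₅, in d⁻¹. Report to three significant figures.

F/M = applied load / biomass = Q·S₀/(V·X) = 1130 × 680 / (167.0 × 2390) = 1.925 d⁻¹.

F/M ≈ 1.93 d⁻¹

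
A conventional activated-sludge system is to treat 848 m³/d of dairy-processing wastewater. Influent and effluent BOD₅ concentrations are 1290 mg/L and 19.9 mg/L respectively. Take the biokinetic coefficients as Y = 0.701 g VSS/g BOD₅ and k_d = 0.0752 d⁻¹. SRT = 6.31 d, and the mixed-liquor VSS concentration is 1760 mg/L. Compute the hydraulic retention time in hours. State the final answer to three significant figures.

From the SRT design equation V = Y Q (S₀−S) θ_c / [X (1 + k_d θ_c)] = 0.701 × 848 × (1290 − 19.9) × 6.31 / [1760 × (1 + 0.0752 × 6.31)] = 4.76×10^6 / 2595 = 1836 m³.
τ = V/Q = 1836/848 = 2.165 d, or 51.96 h.

τ ≈ 52.0 h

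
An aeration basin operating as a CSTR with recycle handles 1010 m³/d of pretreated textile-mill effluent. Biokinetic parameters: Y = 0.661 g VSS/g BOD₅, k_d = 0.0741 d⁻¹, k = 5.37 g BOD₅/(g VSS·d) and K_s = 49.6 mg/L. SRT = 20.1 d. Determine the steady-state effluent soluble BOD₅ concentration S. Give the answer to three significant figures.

S ≈ 1.79 mg/L

For a completely mixed reactor with recycle the Lawrence–McCarty relation gives S = K_s·(1 + k_d·θ_c) / [θ_c·(Y·k − k_d) − 1] = 49.6 × (1 + 0.0741 × 20.1) / [20.1 × (0.661 × 5.37 − 0.0741) − 1] = 123.5 / 68.86 = 1.793 mg/L.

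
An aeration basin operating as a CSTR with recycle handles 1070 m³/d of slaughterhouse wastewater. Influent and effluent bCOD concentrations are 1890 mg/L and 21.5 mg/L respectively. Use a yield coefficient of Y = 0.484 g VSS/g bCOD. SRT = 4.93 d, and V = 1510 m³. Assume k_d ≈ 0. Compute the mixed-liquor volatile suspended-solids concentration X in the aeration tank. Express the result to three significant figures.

X = Y·Q·ΔS·θ_c / V = 0.484 × 1070 × (1890 − 21.5) × 4.93 / 1510 = 3159 mg/L.

X ≈ 3160 mg/L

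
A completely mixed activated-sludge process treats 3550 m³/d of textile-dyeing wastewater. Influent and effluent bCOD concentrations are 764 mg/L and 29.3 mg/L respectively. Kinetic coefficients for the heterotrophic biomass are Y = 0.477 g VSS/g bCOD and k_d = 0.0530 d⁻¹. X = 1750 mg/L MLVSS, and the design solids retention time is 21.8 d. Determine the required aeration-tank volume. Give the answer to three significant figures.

V ≈ 7190 m³

Steady-state biomass mass balance: V·X·(1 + k_d·θ_c) = Y·Q·(S₀ − S)·θ_c, so V = 0.477 × 3550 × (764 − 29.3) × 21.8 / [1750 × (1 + 0.0530 × 21.8)] = 2.71×10^7 / 3772 = 7190 m³.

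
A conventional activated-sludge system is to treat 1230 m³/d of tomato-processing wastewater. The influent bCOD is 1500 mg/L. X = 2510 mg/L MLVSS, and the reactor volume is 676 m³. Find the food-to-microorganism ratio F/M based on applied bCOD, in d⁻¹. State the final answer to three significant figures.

Food-to-microorganism ratio F/M = Q S₀ / (V X) = 1230 × 1500 / (676.0 × 2510) = 1.087 d⁻¹.

F/M ≈ 1.09 d⁻¹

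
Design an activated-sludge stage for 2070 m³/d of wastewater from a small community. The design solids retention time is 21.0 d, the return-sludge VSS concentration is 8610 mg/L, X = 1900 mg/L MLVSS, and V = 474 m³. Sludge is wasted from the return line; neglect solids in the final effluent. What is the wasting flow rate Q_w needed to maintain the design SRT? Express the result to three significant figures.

Wasting from the return line (neglecting effluent solids): Q_w = V·X / (θ_c·X_r) = 474.0 × 1900 / (21.0 × 8610) = 4.981 m³/d.

Q_w ≈ 4.98 m³/d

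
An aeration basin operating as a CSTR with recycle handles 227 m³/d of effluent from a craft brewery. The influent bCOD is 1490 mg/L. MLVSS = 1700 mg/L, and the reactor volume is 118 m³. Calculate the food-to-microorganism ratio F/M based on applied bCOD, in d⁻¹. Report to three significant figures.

Food-to-microorganism ratio F/M = Q S₀ / (V X) = 227 × 1490 / (118.0 × 1700) = 1.686 d⁻¹.

F/M ≈ 1.69 d⁻¹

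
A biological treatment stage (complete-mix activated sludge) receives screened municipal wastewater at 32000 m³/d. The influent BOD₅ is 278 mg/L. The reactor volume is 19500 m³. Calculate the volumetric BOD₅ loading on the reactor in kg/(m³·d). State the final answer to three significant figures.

L_v ≈ 0.456 kg BOD₅/(m³·d)

L_v = Q S₀ / V = 32000 × 278 × 10⁻³ / 19500 = 0.4562 kg/(m³·d).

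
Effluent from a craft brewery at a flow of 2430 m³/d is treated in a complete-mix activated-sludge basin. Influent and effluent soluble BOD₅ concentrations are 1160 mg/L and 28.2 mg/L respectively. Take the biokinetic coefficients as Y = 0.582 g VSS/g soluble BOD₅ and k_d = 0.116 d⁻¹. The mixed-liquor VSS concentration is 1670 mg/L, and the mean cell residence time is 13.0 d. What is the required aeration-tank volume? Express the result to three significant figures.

Steady-state biomass mass balance: V·X·(1 + k_d·θ_c) = Y·Q·(S₀ − S)·θ_c, so V = 0.582 × 2430 × (1160 − 28.2) × 13.0 / [1670 × (1 + 0.116 × 13.0)] = 2.08×10^7 / 4188 = 4968 m³.

V ≈ 4970 m³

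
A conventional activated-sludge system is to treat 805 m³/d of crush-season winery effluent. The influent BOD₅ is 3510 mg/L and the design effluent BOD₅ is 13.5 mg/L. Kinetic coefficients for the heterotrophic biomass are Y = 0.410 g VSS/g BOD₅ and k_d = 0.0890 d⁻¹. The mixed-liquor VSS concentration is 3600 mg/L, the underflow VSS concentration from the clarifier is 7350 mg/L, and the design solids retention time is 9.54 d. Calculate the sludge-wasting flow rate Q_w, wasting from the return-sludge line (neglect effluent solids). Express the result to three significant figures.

Rearranging the biomass balance for a CMAS with decay, V = Y·Q·ΔS·θ_c / [X·(1+k_d θ_c)] = 0.410 × 805 × (3510 − 13.5) × 9.54 / [3600 × (1 + 0.0890 × 9.54)] = 1.1×10^7 / 6657 = 1654 m³.
Q_w = (V·X)/(θ_c X_r) = 1654 × 3600 / (9.54 × 7350) = 84.91 m³/d.

Q_w ≈ 84.9 m³/d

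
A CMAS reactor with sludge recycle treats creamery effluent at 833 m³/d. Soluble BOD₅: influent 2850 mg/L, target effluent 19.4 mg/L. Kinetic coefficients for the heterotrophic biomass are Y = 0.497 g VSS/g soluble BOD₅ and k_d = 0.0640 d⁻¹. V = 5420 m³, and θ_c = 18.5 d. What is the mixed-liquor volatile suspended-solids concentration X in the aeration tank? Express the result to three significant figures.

Solving the biomass balance for X: X = Y Q (S₀−S) θ_c / [V (1+k_d θ_c)] = 0.497 × 833 × (2850 − 19.4) × 18.5 / [5420 × (1 + 0.0640 × 18.5)] = 1831 mg/L.

X ≈ 1830 mg/L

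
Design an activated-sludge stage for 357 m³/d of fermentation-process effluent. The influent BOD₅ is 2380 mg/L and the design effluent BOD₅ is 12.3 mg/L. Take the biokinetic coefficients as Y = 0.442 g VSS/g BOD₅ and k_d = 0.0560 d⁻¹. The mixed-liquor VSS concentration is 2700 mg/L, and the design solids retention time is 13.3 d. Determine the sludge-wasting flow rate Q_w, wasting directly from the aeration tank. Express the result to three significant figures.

Q_w ≈ 79.3 m³/d

Steady-state biomass mass balance: V·X·(1 + k_d·θ_c) = Y·Q·(S₀ − S)·θ_c, so V = 0.442 × 357 × (2380 − 12.3) × 13.3 / [2700 × (1 + 0.0560 × 13.3)] = 4.97×10^6 / 4711 = 1055 m³.
Wasting from the aeration tank: Q_w = V / θ_c = 1055 / 13.3 = 79.31 m³/d.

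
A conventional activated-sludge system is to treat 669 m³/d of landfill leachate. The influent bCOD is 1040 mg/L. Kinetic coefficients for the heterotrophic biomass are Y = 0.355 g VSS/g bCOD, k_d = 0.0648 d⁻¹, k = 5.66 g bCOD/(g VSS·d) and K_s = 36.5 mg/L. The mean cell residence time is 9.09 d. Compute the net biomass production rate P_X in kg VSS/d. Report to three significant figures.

From the Monod/SRT balance for a CMAS, S = K_s·(1+k_d θ_c)/[θ_c·(Y k − k_d) − 1] = 36.5 × (1 + 0.0648 × 9.09) / [9.09 × (0.355 × 5.66 − 0.0648) − 1] = 58.00 / 16.68 = 3.478 mg/L.
Correct the yield for decay: Y_obs = Y/(1 + k_d θ_c) = 0.355 / (1 + 0.0648 × 9.09) = 0.355 / 1.589 = 0.2234.
Substrate removed = Q·(S₀ − S) = 669 m³/d × (1040 − 3.48) g/m³ = 6.93×10^5 g/d = 693.4 kg/d.
So the net sludge growth is P_X = 0.2234 × 693.4 = 154.9 kg VSS/d.

P_X ≈ 155 kg VSS/d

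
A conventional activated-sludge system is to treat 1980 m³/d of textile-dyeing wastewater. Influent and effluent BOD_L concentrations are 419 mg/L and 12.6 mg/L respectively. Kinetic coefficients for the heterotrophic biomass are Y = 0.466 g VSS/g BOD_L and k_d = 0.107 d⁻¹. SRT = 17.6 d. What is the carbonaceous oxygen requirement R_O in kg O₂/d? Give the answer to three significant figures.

Observed yield with endogenous decay: Y_obs = Y / (1 + k_d·θ_c) = 0.466 / (1 + 0.107 × 17.6) = 0.466 / 2.883 = 0.1616 g VSS/g BOD_L.
ΔS = 419 − 12.6 = 406.4 mg/L, so the substrate removal rate is 1980 × 406.4/1000 = 804.7 kg BOD_L/d.
P_X = Y_obs·Q·(S₀ − S) = 0.1616 × 804.7 = 130.1 kg VSS/d.
R_O = Q·ΔS − 1.42 P_X = 804.7 − 184.7 = 620.0 kg O₂/d.

R_O ≈ 620 kg O₂/d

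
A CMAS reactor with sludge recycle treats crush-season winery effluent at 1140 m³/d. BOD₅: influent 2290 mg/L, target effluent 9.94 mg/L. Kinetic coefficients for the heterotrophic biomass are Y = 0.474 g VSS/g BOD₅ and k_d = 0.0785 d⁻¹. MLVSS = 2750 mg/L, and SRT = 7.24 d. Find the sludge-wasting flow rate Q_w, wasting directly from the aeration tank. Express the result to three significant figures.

Rearranging the biomass balance for a CMAS with decay, V = Y·Q·ΔS·θ_c / [X·(1+k_d θ_c)] = 0.474 × 1140 × (2290 − 9.94) × 7.24 / [2750 × (1 + 0.0785 × 7.24)] = 8.92×10^6 / 4313 = 2068 m³.
Wasting from the aeration tank: Q_w = V / θ_c = 2068 / 7.24 = 285.7 m³/d.

Q_w ≈ 286 m³/d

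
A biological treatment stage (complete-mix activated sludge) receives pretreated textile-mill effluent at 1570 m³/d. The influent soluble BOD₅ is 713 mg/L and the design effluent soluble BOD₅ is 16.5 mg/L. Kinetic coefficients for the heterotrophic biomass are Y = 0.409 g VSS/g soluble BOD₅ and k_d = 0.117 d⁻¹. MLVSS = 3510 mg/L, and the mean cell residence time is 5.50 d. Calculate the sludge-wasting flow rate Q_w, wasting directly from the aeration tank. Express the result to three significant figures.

Rearranging the biomass balance for a CMAS with decay, V = Y·Q·ΔS·θ_c / [X·(1+k_d θ_c)] = 0.409 × 1570 × (713 − 16.5) × 5.50 / [3510 × (1 + 0.117 × 5.50)] = 2.46×10^6 / 5769 = 426.4 m³.
With mixed-liquor wasting, θ_c = V/Q_w, so Q_w = V/θ_c = 426.4/5.50 = 77.53 m³/d.

Q_w ≈ 77.5 m³/d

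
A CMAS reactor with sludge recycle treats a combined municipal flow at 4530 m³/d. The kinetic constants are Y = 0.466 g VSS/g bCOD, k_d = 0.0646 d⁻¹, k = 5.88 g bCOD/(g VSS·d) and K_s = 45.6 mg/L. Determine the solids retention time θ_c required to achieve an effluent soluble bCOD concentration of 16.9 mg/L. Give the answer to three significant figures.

θ_c ≈ 1.48 d

From 1/θ_c = Y·k·S/(K_s + S) − k_d: Y·k·S/(K_s+S) = 0.466 × 5.88 × 16.9 / (45.6 + 16.9) = 0.7409 d⁻¹.
1/θ_c = 0.7409 − 0.0646 = 0.6763 d⁻¹, so θ_c = 1.479 d.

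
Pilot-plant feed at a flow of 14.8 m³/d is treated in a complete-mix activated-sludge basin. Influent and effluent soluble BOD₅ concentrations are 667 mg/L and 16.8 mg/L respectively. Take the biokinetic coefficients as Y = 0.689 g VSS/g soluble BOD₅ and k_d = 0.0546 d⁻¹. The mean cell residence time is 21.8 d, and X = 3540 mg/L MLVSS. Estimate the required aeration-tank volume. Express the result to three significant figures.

V ≈ 18.6 m³

From the SRT design equation V = Y Q (S₀−S) θ_c / [X (1 + k_d θ_c)] = 0.689 × 14.8 × (667 − 16.8) × 21.8 / [3540 × (1 + 0.0546 × 21.8)] = 1.45×10^5 / 7754 = 18.64 m³.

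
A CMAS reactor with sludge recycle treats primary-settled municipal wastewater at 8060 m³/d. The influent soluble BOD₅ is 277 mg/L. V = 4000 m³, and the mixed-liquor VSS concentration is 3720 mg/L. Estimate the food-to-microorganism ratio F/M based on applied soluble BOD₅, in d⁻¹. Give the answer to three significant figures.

F/M = applied load / biomass = Q·S₀/(V·X) = 8060 × 277 / (4000 × 3720) = 0.1500 d⁻¹.

F/M ≈ 0.150 d⁻¹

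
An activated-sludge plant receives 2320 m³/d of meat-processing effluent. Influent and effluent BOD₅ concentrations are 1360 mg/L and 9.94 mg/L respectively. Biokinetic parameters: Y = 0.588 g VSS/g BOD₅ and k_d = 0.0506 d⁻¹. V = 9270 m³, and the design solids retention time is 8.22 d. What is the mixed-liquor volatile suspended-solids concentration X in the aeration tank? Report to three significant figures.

X = Y·Q·ΔS·θ_c / [V·(1 + k_d θ_c)] = 0.588 × 2320 × (1360 − 9.94) × 8.22 / [9270 × (1 + 0.0506 × 8.22)] = 1153 mg/L.

X ≈ 1150 mg/L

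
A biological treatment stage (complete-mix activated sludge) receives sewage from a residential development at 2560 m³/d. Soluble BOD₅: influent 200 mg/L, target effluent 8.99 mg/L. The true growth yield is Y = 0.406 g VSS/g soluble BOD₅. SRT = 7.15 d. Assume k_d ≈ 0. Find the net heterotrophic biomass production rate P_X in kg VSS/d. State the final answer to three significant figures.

P_X ≈ 199 kg VSS/d

No decay correction is needed, so Y_obs = Y = 0.406.
Substrate removed = Q·(S₀ − S) = 2560 m³/d × (200 − 8.99) g/m³ = 4.89×10^5 g/d = 489.0 kg/d.
P_X = Y_obs · Q(S₀ − S) = 0.4060 × 489.0 = 198.5 kg VSS/d.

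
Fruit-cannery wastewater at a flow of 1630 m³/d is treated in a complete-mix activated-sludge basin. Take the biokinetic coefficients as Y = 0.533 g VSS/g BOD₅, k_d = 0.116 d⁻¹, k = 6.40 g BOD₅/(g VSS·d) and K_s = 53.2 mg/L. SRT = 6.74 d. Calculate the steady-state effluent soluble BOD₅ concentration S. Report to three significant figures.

Effluent substrate depends only on kinetics and SRT: S = K_s(1 + k_d θ_c) / [θ_c(Yk − k_d) − 1] = 53.2 × (1 + 0.116 × 6.74) / [6.74 × (0.533 × 6.40 − 0.116) − 1] = 94.79 / 21.21 = 4.469 mg/L.

S ≈ 4.47 mg/L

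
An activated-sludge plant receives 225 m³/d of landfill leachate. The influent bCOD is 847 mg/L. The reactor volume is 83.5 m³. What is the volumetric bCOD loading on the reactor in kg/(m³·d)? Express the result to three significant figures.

L_v = Q S₀ / V = 225 × 847 × 10⁻³ / 83.50 = 2.282 kg/(m³·d).

L_v ≈ 2.28 kg bCOD/(m³·d)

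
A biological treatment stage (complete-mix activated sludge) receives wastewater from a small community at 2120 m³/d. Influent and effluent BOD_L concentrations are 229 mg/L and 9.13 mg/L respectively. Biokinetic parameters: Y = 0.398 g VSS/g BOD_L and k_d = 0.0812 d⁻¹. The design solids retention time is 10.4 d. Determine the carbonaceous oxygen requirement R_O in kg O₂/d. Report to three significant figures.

Correct the yield for decay: Y_obs = Y/(1 + k_d θ_c) = 0.398 / (1 + 0.0812 × 10.4) = 0.398 / 1.844 = 0.2158.
Mass of BOD_L removed per day: Q(S₀ − S) = 2120 × 219.9 g/m³ = 466.1 kg/d.
Net sludge production P_X = 0.2158 × 466.1 = 100.6 kg VSS/d.
R_O = Q·ΔS − 1.42 P_X = 466.1 − 142.8 = 323.3 kg O₂/d.

R_O ≈ 323 kg O₂/d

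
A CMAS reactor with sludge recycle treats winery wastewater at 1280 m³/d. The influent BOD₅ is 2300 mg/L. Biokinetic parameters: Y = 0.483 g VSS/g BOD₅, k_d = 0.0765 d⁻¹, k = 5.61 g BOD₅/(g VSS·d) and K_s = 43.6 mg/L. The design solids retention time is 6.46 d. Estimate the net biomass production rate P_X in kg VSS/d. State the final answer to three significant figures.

Effluent substrate depends only on kinetics and SRT: S = K_s(1 + k_d θ_c) / [θ_c(Yk − k_d) − 1] = 43.6 × (1 + 0.0765 × 6.46) / [6.46 × (0.483 × 5.61 − 0.0765) − 1] = 65.15 / 16.01 = 4.069 mg/L.
The observed yield is Y_obs = Y/(1 + k_d·θ_c) = 0.483 / (1 + 0.0765 × 6.46) = 0.483 / 1.494 = 0.3233 g VSS per g BOD₅ removed.
Substrate removed = Q·(S₀ − S) = 1280 m³/d × (2300 − 4.07) g/m³ = 2.94×10^6 g/d = 2939 kg/d.
P_X = Y_obs · Q(S₀ − S) = 0.3233 × 2939 = 950.0 kg VSS/d.

P_X ≈ 950 kg VSS/d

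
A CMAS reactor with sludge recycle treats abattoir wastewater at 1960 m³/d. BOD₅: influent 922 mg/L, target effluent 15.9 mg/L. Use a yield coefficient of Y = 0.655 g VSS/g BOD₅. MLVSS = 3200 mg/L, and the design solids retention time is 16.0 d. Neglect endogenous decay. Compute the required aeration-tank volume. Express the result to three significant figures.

With k_d = 0 the design equation reduces to V = Y Q (S₀−S) θ_c / X = 0.655 × 1960 × (922 − 15.9) × 16.0 / 3200 = 5816 m³.

V ≈ 5820 m³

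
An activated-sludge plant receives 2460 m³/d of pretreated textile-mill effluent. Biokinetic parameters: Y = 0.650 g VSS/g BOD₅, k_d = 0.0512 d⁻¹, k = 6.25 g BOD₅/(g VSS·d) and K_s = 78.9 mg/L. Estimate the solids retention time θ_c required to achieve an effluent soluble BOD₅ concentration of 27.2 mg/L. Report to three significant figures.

Specific growth rate at S = 27.2 mg/L: μ = YkS/(K_s+S) = 0.650·6.25·27.2/(78.9+27.2) = 1.041 d⁻¹.
Then 1/θ_c = μ − k_d = 1.041 − 0.0512 = 0.9903 d⁻¹, giving θ_c = 1.010 d.

θ_c ≈ 1.01 d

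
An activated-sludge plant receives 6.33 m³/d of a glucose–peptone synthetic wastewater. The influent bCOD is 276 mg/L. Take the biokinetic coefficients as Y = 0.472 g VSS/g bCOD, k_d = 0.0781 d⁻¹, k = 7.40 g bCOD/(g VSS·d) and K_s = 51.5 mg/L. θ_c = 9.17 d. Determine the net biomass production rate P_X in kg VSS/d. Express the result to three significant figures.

P_X ≈ 0.475 kg VSS/d

From the Monod/SRT balance for a CMAS, S = K_s·(1+k_d θ_c)/[θ_c·(Y k − k_d) − 1] = 51.5 × (1 + 0.0781 × 9.17) / [9.17 × (0.472 × 7.40 − 0.0781) − 1] = 88.38 / 30.31 = 2.916 mg/L.
Observed yield with endogenous decay: Y_obs = Y / (1 + k_d·θ_c) = 0.472 / (1 + 0.0781 × 9.17) = 0.472 / 1.716 = 0.2750 g VSS/g bCOD.
Mass of bCOD removed per day: Q(S₀ − S) = 6.33 × 273.1 g/m³ = 1.729 kg/d.
Net biomass production P_X = Y_obs × Q·(S₀ − S) = 0.2750 × 1.729 = 0.4754 kg VSS/d.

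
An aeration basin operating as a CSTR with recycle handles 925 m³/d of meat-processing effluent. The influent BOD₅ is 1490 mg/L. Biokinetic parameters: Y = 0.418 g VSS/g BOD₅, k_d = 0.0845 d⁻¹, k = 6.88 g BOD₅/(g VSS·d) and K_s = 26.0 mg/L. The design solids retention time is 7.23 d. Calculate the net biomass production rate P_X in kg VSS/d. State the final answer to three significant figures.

From the Monod/SRT balance for a CMAS, S = K_s·(1+k_d θ_c)/[θ_c·(Y k − k_d) − 1] = 26.0 × (1 + 0.0845 × 7.23) / [7.23 × (0.418 × 6.88 − 0.0845) − 1] = 41.88 / 19.18 = 2.184 mg/L.
The observed yield is Y_obs = Y/(1 + k_d·θ_c) = 0.418 / (1 + 0.0845 × 7.23) = 0.418 / 1.611 = 0.2595 g VSS per g BOD₅ removed.
Q·(S₀ − S) = 925 × (1490 − 2.18) × 10⁻³ = 1376 kg/d removed.
So the net sludge growth is P_X = 0.2595 × 1376 = 357.1 kg VSS/d.

P_X ≈ 357 kg VSS/d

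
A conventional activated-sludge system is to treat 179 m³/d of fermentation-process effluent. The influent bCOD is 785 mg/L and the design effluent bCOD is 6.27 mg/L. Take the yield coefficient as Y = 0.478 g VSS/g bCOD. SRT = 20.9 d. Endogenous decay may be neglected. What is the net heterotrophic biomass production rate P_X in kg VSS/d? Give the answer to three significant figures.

No decay correction is needed, so Y_obs = Y = 0.478.
Mass of bCOD removed per day: Q(S₀ − S) = 179 × 778.7 g/m³ = 139.4 kg/d.
P_X = Y_obs · Q(S₀ − S) = 0.4780 × 139.4 = 66.63 kg VSS/d.

P_X ≈ 66.6 kg VSS/d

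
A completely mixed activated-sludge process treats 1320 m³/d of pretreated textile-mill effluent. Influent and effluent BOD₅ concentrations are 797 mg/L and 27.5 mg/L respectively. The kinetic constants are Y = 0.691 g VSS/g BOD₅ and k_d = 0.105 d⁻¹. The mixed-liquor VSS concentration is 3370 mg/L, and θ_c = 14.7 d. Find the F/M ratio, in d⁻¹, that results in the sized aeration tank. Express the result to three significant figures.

Steady-state biomass mass balance: V·X·(1 + k_d·θ_c) = Y·Q·(S₀ − S)·θ_c, so V = 0.691 × 1320 × (797 − 27.5) × 14.7 / [3370 × (1 + 0.105 × 14.7)] = 1.03×10^7 / 8572 = 1204 m³.
F/M = applied load / biomass = Q·S₀/(V·X) = 1320 × 797 / (1204 × 3370) = 0.2593 d⁻¹.

F/M ≈ 0.259 d⁻¹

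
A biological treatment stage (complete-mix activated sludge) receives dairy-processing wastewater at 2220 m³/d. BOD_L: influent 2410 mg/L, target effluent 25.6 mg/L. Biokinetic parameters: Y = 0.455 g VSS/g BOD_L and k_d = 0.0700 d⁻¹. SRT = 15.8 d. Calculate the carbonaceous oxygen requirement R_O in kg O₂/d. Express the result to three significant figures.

Y_obs = Y / (1 + k_d θ_c) = 0.455 / (1 + 0.0700 × 15.8) = 0.455 / 2.106 = 0.2160.
Substrate removed = Q·(S₀ − S) = 2220 m³/d × (2410 − 25.6) g/m³ = 5.29×10^6 g/d = 5293 kg/d.
Biomass synthesised: P_X = Y_obs × 5293 = 1144 kg VSS/d.
R_O = Q·ΔS − 1.42 P_X = 5293 − 1624 = 3669 kg O₂/d.

R_O ≈ 3670 kg O₂/d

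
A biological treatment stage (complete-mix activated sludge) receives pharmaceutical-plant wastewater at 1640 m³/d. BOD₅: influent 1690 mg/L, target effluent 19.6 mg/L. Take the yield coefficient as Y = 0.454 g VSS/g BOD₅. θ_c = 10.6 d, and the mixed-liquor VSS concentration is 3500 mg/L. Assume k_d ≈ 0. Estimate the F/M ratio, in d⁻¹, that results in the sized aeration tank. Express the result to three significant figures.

V·X = Y·Q·ΔS·θ_c gives V = 0.454 × 1640 × (1690 − 19.6) × 10.6 / 3500 = 3767 m³.
Food-to-microorganism ratio F/M = Q S₀ / (V X) = 1640 × 1690 / (3767 × 3500) = 0.2102 d⁻¹.

F/M ≈ 0.210 d⁻¹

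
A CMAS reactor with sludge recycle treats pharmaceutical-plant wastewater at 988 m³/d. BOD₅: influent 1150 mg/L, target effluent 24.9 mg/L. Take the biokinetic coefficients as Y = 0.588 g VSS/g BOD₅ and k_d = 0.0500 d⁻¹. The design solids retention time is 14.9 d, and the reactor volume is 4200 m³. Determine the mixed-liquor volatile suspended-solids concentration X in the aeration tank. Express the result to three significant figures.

X ≈ 1330 mg/L

X = Y·Q·ΔS·θ_c / [V·(1 + k_d θ_c)] = 0.588 × 988 × (1150 − 24.9) × 14.9 / [4200 × (1 + 0.0500 × 14.9)] = 1329 mg/L.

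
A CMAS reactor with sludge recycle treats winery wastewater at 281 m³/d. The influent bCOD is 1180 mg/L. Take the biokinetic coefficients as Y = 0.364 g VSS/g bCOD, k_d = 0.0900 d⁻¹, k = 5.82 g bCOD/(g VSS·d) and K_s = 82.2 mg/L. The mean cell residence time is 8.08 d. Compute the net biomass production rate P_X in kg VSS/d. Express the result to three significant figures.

P_X ≈ 69.3 kg VSS/d

Effluent substrate depends only on kinetics and SRT: S = K_s(1 + k_d θ_c) / [θ_c(Yk − k_d) − 1] = 82.2 × (1 + 0.0900 × 8.08) / [8.08 × (0.364 × 5.82 − 0.0900) − 1] = 142.0 / 15.39 = 9.225 mg/L.
Observed yield with endogenous decay: Y_obs = Y / (1 + k_d·θ_c) = 0.364 / (1 + 0.0900 × 8.08) = 0.364 / 1.727 = 0.2107 g VSS/g bCOD.
ΔS = 1180 − 9.23 = 1171 mg/L, so the substrate removal rate is 281 × 1171/1000 = 329.0 kg bCOD/d.
Biomass produced: P_X = Y_obs·Q·ΔS = 0.2107 × 329.0 ≈ 69.33 kg VSS/d.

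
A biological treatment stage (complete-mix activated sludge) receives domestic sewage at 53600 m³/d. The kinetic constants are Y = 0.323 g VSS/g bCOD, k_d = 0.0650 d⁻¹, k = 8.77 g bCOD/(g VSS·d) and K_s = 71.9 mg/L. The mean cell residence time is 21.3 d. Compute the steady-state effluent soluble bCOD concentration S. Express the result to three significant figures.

From the Monod/SRT balance for a CMAS, S = K_s·(1+k_d θ_c)/[θ_c·(Y k − k_d) − 1] = 71.9 × (1 + 0.0650 × 21.3) / [21.3 × (0.323 × 8.77 − 0.0650) − 1] = 171.4 / 57.95 = 2.958 mg/L.

S ≈ 2.96 mg/L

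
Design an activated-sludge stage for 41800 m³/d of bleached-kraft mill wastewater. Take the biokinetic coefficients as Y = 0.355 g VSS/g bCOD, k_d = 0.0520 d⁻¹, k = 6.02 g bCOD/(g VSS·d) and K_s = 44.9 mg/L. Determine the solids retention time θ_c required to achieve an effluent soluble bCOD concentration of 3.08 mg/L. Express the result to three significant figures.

θ_c ≈ 11.7 d

Specific growth rate at S = 3.08 mg/L: μ = YkS/(K_s+S) = 0.355·6.02·3.08/(44.9+3.08) = 0.1372 d⁻¹.
Then 1/θ_c = μ − k_d = 0.1372 − 0.0520 = 0.08519 d⁻¹, giving θ_c = 11.74 d.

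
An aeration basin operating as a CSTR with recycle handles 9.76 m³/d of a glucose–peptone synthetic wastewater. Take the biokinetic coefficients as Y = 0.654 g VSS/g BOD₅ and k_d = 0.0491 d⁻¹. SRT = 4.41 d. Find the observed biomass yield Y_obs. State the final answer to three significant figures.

Y_obs ≈ 0.538 g VSS/g BOD₅

The observed yield is Y_obs = Y/(1 + k_d·θ_c) = 0.654 / (1 + 0.0491 × 4.41) = 0.654 / 1.217 = 0.5376 g VSS per g BOD₅ removed.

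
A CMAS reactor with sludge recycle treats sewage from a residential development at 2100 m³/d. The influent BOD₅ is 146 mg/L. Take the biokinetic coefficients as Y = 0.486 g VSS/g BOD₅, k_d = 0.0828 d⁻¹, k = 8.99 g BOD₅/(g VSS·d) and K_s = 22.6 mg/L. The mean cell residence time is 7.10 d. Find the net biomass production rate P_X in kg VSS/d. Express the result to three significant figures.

From the Monod/SRT balance for a CMAS, S = K_s·(1+k_d θ_c)/[θ_c·(Y k − k_d) − 1] = 22.6 × (1 + 0.0828 × 7.10) / [7.10 × (0.486 × 8.99 − 0.0828) − 1] = 35.89 / 29.43 = 1.219 mg/L.
The observed yield is Y_obs = Y/(1 + k_d·θ_c) = 0.486 / (1 + 0.0828 × 7.10) = 0.486 / 1.588 = 0.3061 g VSS per g BOD₅ removed.
Substrate removed = Q·(S₀ − S) = 2100 m³/d × (146 − 1.22) g/m³ = 3.04×10^5 g/d = 304.0 kg/d.
P_X = Y_obs · Q(S₀ − S) = 0.3061 × 304.0 = 93.06 kg VSS/d.

P_X ≈ 93.1 kg VSS/d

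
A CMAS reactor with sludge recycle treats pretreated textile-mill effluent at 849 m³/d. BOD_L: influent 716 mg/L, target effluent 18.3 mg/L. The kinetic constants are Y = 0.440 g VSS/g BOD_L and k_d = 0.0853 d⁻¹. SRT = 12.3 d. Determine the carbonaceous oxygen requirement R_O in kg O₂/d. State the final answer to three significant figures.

R_O ≈ 412 kg O₂/d

Correct the yield for decay: Y_obs = Y/(1 + k_d θ_c) = 0.440 / (1 + 0.0853 × 12.3) = 0.440 / 2.049 = 0.2147.
ΔS = 716 − 18.3 = 697.7 mg/L, so the substrate removal rate is 849 × 697.7/1000 = 592.3 kg BOD_L/d.
Net sludge production P_X = 0.2147 × 592.3 = 127.2 kg VSS/d.
R_O = Q·ΔS − 1.42 P_X = 592.3 − 180.6 = 411.7 kg O₂/d.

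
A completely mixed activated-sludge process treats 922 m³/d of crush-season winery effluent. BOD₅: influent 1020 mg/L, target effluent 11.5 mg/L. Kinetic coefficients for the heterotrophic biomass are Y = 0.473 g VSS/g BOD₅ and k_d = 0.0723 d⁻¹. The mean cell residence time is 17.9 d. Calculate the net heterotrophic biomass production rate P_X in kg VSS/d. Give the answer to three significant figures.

Correct the yield for decay: Y_obs = Y/(1 + k_d θ_c) = 0.473 / (1 + 0.0723 × 17.9) = 0.473 / 2.294 = 0.2062.
ΔS = 1020 − 11.5 = 1008 mg/L, so the substrate removal rate is 922 × 1008/1000 = 929.8 kg BOD₅/d.
So the net sludge growth is P_X = 0.2062 × 929.8 = 191.7 kg VSS/d.

P_X ≈ 192 kg VSS/d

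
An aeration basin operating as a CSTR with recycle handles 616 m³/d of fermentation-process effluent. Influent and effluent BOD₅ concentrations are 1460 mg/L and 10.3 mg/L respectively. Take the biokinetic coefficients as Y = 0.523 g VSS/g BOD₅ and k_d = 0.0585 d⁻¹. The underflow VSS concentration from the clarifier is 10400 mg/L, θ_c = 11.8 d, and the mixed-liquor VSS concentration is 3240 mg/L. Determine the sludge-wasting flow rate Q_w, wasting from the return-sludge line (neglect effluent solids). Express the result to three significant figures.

Rearranging the biomass balance for a CMAS with decay, V = Y·Q·ΔS·θ_c / [X·(1+k_d θ_c)] = 0.523 × 616 × (1460 − 10.3) × 11.8 / [3240 × (1 + 0.0585 × 11.8)] = 5.51×10^6 / 5477 = 1006 m³.
Wasting from the return line (neglecting effluent solids): Q_w = V·X / (θ_c·X_r) = 1006 × 3240 / (11.8 × 10400) = 26.57 m³/d.

Q_w ≈ 26.6 m³/d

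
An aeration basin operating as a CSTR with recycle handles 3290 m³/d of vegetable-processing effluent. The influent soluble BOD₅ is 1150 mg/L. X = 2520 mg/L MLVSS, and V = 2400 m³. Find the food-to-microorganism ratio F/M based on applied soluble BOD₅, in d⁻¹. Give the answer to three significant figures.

Food-to-microorganism ratio F/M = Q S₀ / (V X) = 3290 × 1150 / (2400 × 2520) = 0.6256 d⁻¹.

F/M ≈ 0.626 d⁻¹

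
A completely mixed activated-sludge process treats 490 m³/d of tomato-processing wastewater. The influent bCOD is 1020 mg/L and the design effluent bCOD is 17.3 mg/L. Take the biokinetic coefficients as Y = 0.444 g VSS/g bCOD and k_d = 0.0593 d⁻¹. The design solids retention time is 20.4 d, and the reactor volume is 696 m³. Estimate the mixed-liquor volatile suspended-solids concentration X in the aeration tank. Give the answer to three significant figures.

X ≈ 2890 mg/L

Solving the biomass balance for X: X = Y Q (S₀−S) θ_c / [V (1+k_d θ_c)] = 0.444 × 490 × (1020 − 17.3) × 20.4 / [696 × (1 + 0.0593 × 20.4)] = 2894 mg/L.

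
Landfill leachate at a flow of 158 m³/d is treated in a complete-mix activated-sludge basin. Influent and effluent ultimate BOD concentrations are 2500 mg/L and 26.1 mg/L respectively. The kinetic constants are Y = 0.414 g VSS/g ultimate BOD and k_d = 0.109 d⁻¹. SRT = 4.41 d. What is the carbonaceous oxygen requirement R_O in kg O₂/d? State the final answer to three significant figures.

R_O ≈ 236 kg O₂/d

The observed yield is Y_obs = Y/(1 + k_d·θ_c) = 0.414 / (1 + 0.109 × 4.41) = 0.414 / 1.481 = 0.2796 g VSS per g ultimate BOD removed.
Substrate removed = Q·(S₀ − S) = 158 m³/d × (2500 − 26.1) g/m³ = 3.91×10^5 g/d = 390.9 kg/d.
P_X = Y_obs·Q·(S₀ − S) = 0.2796 × 390.9 = 109.3 kg VSS/d.
Carbonaceous O₂ demand = substrate oxidised − cell-mass equivalent = 390.9 − 1.42 × 109.3 = 235.7 kg O₂/d.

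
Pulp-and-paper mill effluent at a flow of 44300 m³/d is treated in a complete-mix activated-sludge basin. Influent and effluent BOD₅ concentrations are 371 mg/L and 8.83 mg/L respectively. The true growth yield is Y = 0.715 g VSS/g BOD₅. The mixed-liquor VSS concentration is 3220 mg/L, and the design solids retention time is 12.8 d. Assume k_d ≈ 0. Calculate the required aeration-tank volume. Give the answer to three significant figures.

V ≈ 45600 m³

V·X = Y·Q·ΔS·θ_c gives V = 0.715 × 44300 × (371 − 8.83) × 12.8 / 3220 = 45601 m³.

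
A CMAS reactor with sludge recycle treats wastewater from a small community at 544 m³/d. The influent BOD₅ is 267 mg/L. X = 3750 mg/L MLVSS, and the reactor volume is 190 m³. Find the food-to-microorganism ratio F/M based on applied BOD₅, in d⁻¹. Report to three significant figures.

F/M ≈ 0.204 d⁻¹

F/M = Q·S₀ / (V·X) = 544 × 267 / (190.0 × 3750) = 0.2039 g BOD₅·(g VSS·d)⁻¹.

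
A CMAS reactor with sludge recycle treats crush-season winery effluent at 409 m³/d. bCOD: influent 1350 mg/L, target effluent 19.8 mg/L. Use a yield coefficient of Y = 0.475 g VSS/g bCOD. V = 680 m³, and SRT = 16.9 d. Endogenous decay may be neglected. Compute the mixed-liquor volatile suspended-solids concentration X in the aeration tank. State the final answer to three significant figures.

X = Y·Q·ΔS·θ_c / V = 0.475 × 409 × (1350 − 19.8) × 16.9 / 680 = 6423 mg/L.

X ≈ 6420 mg/L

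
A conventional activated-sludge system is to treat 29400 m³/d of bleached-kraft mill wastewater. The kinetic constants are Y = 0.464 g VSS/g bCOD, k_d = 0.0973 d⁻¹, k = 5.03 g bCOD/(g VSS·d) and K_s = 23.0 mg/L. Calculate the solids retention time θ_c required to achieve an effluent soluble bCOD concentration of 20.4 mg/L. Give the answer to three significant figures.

From 1/θ_c = Y·k·S/(K_s + S) − k_d: Y·k·S/(K_s+S) = 0.464 × 5.03 × 20.4 / (23.0 + 20.4) = 1.097 d⁻¹.
1/θ_c = 1.097 − 0.0973 = 0.9997 d⁻¹, so θ_c = 1.000 d.

θ_c ≈ 1.00 d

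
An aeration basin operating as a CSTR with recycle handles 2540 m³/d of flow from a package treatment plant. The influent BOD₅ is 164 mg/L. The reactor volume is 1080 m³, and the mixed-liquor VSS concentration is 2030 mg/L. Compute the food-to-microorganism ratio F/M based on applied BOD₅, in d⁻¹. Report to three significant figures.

F/M ≈ 0.190 d⁻¹

F/M = Q·S₀ / (V·X) = 2540 × 164 / (1080 × 2030) = 0.1900 g BOD₅·(g VSS·d)⁻¹.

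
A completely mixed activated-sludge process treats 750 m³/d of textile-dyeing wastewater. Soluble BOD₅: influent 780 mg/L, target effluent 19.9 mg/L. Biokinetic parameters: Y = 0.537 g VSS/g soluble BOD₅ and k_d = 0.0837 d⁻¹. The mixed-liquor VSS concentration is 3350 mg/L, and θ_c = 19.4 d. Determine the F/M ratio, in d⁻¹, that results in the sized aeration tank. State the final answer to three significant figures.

From the SRT design equation V = Y Q (S₀−S) θ_c / [X (1 + k_d θ_c)] = 0.537 × 750 × (780 − 19.9) × 19.4 / [3350 × (1 + 0.0837 × 19.4)] = 5.94×10^6 / 8790 = 675.7 m³.
Food-to-microorganism ratio F/M = Q S₀ / (V X) = 750 × 780 / (675.7 × 3350) = 0.2584 d⁻¹.

F/M ≈ 0.258 d⁻¹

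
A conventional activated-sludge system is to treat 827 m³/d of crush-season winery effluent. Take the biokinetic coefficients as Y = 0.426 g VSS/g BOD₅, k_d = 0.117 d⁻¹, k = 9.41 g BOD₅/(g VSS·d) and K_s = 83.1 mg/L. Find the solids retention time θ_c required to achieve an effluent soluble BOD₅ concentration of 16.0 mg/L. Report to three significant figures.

At the target effluent, Y k S/(K_s+S) = 0.426×9.41×16.0/99.10 = 0.6472 d⁻¹.
Then 1/θ_c = μ − k_d = 0.6472 − 0.117 = 0.5302 d⁻¹, giving θ_c = 1.886 d.

θ_c ≈ 1.89 d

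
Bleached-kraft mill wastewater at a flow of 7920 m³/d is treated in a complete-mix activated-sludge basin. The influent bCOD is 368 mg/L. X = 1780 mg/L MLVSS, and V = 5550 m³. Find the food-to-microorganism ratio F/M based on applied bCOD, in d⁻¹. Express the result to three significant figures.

F/M ≈ 0.295 d⁻¹

F/M = applied load / biomass = Q·S₀/(V·X) = 7920 × 368 / (5550 × 1780) = 0.2950 d⁻¹.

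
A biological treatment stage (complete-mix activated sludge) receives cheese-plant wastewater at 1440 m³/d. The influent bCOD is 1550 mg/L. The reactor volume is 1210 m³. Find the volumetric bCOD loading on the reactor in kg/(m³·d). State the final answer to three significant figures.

L_v = Q S₀ / V = 1440 × 1550 × 10⁻³ / 1210 = 1.845 kg/(m³·d).

L_v ≈ 1.84 kg bCOD/(m³·d)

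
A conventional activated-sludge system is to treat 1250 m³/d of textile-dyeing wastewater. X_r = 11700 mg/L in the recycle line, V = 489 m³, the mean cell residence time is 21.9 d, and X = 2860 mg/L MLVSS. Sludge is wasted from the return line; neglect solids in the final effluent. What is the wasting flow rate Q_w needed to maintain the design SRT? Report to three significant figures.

θ_c = V·X/(Q_w·X_r) when wasting from the recycle, so Q_w = V·X/(θ_c·X_r) = 489.0 × 2860 / (21.9 × 11700) = 5.458 m³/d.

Q_w ≈ 5.46 m³/d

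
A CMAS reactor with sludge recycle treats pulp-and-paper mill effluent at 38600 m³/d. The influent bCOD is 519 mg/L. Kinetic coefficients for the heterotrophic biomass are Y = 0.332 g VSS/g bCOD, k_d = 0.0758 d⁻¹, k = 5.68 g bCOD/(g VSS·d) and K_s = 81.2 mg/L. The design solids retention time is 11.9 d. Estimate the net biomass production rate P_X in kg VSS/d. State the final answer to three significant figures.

For a completely mixed reactor with recycle the Lawrence–McCarty relation gives S = K_s·(1 + k_d·θ_c) / [θ_c·(Y·k − k_d) − 1] = 81.2 × (1 + 0.0758 × 11.9) / [11.9 × (0.332 × 5.68 − 0.0758) − 1] = 154.4 / 20.54 = 7.520 mg/L.
Observed yield with endogenous decay: Y_obs = Y / (1 + k_d·θ_c) = 0.332 / (1 + 0.0758 × 11.9) = 0.332 / 1.902 = 0.1746 g VSS/g bCOD.
ΔS = 519 − 7.52 = 511.5 mg/L, so the substrate removal rate is 38600 × 511.5/1000 = 19743 kg bCOD/d.
Net biomass production P_X = Y_obs × Q·(S₀ − S) = 0.1746 × 19743 = 3446 kg VSS/d.

P_X ≈ 3450 kg VSS/d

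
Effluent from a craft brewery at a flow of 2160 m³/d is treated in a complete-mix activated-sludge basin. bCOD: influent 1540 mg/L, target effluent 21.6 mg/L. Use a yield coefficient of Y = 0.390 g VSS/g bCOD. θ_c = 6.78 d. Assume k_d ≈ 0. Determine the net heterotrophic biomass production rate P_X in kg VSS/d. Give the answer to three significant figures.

P_X ≈ 1280 kg VSS/d

No decay correction is needed, so Y_obs = Y = 0.390.
Substrate removed = Q·(S₀ − S) = 2160 m³/d × (1540 − 21.6) g/m³ = 3.28×10^6 g/d = 3280 kg/d.
Biomass produced: P_X = Y_obs·Q·ΔS = 0.3900 × 3280 ≈ 1279 kg VSS/d.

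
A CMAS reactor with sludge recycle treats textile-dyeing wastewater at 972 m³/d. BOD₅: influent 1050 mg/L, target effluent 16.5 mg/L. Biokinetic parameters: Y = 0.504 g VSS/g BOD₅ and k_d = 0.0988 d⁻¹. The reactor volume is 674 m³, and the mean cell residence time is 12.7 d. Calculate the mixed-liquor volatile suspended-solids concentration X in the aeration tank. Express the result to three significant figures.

X = Y·Q·ΔS·θ_c / [V·(1 + k_d θ_c)] = 0.504 × 972 × (1050 − 16.5) × 12.7 / [674 × (1 + 0.0988 × 12.7)] = 4231 mg/L.

X ≈ 4230 mg/L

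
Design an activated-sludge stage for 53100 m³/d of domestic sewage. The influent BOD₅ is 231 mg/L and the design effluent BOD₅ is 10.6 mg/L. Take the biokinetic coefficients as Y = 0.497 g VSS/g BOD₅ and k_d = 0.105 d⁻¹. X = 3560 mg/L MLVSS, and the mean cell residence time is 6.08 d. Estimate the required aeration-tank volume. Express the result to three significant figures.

From the SRT design equation V = Y Q (S₀−S) θ_c / [X (1 + k_d θ_c)] = 0.497 × 53100 × (231 − 10.6) × 6.08 / [3560 × (1 + 0.105 × 6.08)] = 3.54×10^7 / 5833 = 6063 m³.

V ≈ 6060 m³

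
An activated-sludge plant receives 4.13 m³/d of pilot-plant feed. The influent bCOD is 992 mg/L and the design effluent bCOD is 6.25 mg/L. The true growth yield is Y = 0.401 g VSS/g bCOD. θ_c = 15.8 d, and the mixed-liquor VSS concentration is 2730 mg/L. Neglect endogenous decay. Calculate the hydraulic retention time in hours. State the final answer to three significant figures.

τ ≈ 54.9 h

V·X = Y·Q·ΔS·θ_c gives V = 0.401 × 4.13 × (992 − 6.25) × 15.8 / 2730 = 9.448 m³.
τ = V/Q = 9.448/4.13 = 2.288 d, or 54.91 h.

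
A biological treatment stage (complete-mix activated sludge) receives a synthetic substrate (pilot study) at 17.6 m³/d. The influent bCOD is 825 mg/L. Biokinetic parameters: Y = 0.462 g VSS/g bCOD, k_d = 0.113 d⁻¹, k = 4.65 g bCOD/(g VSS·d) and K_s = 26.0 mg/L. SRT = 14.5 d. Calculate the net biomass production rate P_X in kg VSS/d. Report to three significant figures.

P_X ≈ 2.54 kg VSS/d

Effluent substrate depends only on kinetics and SRT: S = K_s(1 + k_d θ_c) / [θ_c(Yk − k_d) − 1] = 26.0 × (1 + 0.113 × 14.5) / [14.5 × (0.462 × 4.65 − 0.113) − 1] = 68.60 / 28.51 = 2.406 mg/L.
Y_obs = Y / (1 + k_d θ_c) = 0.462 / (1 + 0.113 × 14.5) = 0.462 / 2.639 = 0.1751.
ΔS = 825 − 2.41 = 822.6 mg/L, so the substrate removal rate is 17.6 × 822.6/1000 = 14.48 kg bCOD/d.
So the net sludge growth is P_X = 0.1751 × 14.48 = 2.535 kg VSS/d.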